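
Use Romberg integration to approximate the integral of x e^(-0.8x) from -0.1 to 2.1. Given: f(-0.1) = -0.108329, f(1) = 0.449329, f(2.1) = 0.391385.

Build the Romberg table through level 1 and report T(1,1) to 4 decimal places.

0.7628

T(0,0) (trapezoid, 1 panel, h=2.2000): 0.311362
T(1,0) (trapezoid, 2 panels, h=1.1000): 0.649943
T(1,1) = 0.649943 + (0.649943 − 0.311362)/3 = 0.762803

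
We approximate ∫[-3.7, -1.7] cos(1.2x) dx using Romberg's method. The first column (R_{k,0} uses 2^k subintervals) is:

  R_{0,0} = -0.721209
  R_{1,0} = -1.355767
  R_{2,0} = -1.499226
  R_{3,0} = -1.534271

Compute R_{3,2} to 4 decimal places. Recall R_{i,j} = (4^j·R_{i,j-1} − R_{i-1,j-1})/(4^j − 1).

Richardson extrapolation on the trapezoidal column (denominator 4−1=3):
R_{2,1} = (4·(-1.499226) − (-1.355767)) / 3 = -1.547046
R_{3,1} = -1.534271 + (-1.534271 − (-1.499226))/3 = -1.545953
R_{3,2} = (16·(-1.545953) − (-1.547046)) / 15 = -1.545880

-1.5459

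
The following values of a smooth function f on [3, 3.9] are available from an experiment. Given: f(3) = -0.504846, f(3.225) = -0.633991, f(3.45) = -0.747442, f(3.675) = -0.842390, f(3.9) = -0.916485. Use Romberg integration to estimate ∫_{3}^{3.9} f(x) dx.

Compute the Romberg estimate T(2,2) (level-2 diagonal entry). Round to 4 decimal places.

T(0,0) (trapezoid, 1 panel, h=0.9000): -0.639599
T(1,0) (trapezoid, 2 panels, h=0.4500): -0.656148
T(2,0) (trapezoid, 4 panels, h=0.2250): -0.660260
T(1,1) = -0.656148 + (-0.656148 − (-0.639599))/3 = -0.661664
T(2,1) = -0.660260 + (-0.660260 − (-0.656148))/3 = -0.661631
T(2,2) = -0.661631 + (-0.661631 − (-0.661664))/15 = -0.661629

-0.6616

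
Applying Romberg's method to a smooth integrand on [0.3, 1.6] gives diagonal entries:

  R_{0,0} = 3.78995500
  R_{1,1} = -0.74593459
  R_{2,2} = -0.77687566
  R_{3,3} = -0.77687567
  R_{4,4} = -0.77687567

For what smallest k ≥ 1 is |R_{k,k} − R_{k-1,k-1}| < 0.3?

k = 2

|R_{1,1} − R_{0,0}| = 4.53588959 ≥ 0.3
|R_{2,2} − R_{1,1}| = 0.03094107 < 0.3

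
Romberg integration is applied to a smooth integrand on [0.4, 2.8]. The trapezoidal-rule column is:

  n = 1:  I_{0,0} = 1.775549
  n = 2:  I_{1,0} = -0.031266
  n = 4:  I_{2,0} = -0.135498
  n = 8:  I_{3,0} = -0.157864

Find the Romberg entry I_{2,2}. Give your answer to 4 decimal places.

-0.1394

Richardson extrapolation on the trapezoidal column (denominator 4−1=3):
I_{1,1} = (4·(-0.031266) − 1.775549) / 3 = -0.633538
I_{2,1} = (4·(-0.135498) − (-0.031266)) / 3 = -0.170242
I_{2,2} = -0.170242 + (-0.170242 − (-0.633538))/15 = -0.139356
(Column j=1 coincides with Simpson's rule on the same nodes.)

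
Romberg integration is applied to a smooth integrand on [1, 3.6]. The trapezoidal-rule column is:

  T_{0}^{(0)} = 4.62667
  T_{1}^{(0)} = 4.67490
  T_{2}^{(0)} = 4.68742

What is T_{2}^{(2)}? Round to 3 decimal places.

4.692

Richardson extrapolation on the trapezoidal column (denominator 4−1=3):
T_{1}^{(1)} = 4.67490 + (4.67490 − 4.62667)/3 = 4.69098
T_{2}^{(1)} = (4·4.68742 − 4.67490) / 3 = 4.69159
T_{2}^{(2)} = 4.69159 + (4.69159 − 4.69098)/15 = 4.69163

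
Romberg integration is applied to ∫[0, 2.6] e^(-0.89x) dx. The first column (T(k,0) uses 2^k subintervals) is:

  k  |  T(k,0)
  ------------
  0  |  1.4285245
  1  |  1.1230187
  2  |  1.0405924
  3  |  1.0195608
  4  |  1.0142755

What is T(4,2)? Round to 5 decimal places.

1.01251

T(3,1) = 1.0195608 + (1.0195608 − 1.0405924)/3 = 1.0125503
T(4,1) = 1.0142755 + (1.0142755 − 1.0195608)/3 = 1.0125137
T(4,2) = 1.0125137 + (1.0125137 − 1.0125503)/15 = 1.0125113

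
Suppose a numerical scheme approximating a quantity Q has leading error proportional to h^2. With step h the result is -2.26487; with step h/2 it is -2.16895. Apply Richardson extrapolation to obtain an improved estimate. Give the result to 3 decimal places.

-2.137

Extrapolated value = (4·A(h/2) − A(h)) / (4 − 1)
= (4·(-2.16895) − (-2.26487)) / 3
= -6.41093 / 3 = -2.13698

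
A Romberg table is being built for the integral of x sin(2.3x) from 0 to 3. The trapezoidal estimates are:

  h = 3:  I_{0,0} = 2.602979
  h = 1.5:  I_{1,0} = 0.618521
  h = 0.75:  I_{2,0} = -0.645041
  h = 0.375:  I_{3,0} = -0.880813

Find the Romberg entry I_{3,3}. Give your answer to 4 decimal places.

Richardson extrapolation on the trapezoidal column (denominator 4−1=3):
I_{1,1} = 0.618521 + (0.618521 − 2.602979)/3 = -0.042965
I_{2,1} = (4·(-0.645041) − 0.618521) / 3 = -1.066228
I_{3,1} = -0.880813 + (-0.880813 − (-0.645041))/3 = -0.959404
I_{2,2} = (16·(-1.066228) − (-0.042965)) / 15 = -1.134446
I_{3,2} = -0.959404 + (-0.959404 − (-1.066228))/15 = -0.952282
I_{3,3} = -0.952282 + (-0.952282 − (-1.134446))/63 = -0.949391

-0.9494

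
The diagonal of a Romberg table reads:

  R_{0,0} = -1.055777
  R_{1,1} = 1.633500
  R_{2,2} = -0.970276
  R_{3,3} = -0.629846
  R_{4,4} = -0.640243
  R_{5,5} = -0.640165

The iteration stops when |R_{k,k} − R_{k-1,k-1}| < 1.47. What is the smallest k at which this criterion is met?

|R_{1,1} − R_{0,0}| = 2.689277 ≥ 1.47
|R_{2,2} − R_{1,1}| = 2.603776 ≥ 1.47
|R_{3,3} − R_{2,2}| = 0.340430 < 1.47

k = 3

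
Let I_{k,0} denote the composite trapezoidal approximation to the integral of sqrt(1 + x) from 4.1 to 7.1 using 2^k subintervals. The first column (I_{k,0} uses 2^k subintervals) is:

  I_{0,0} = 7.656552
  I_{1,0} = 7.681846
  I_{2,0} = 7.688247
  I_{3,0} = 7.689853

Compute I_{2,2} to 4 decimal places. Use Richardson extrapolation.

I_{1,1} = (4·7.681846 − 7.656552) / 3 = 7.690277
I_{2,1} = (4·7.688247 − 7.681846) / 3 = 7.690381
I_{2,2} = 7.690381 + (7.690381 − 7.690277)/15 = 7.690388

7.6904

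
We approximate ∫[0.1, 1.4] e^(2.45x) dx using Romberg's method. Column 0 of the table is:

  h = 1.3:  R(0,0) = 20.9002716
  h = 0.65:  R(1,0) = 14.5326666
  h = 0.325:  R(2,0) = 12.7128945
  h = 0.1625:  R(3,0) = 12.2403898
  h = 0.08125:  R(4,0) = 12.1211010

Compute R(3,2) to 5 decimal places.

12.08133

Richardson extrapolation on the trapezoidal column (denominator 4−1=3):
R(2,1) = 12.7128945 + (12.7128945 − 14.5326666)/3 = 12.1063038
R(3,1) = 12.2403898 + (12.2403898 − 12.7128945)/3 = 12.0828882
R(3,2) = 12.0828882 + (12.0828882 − 12.1063038)/15 = 12.0813272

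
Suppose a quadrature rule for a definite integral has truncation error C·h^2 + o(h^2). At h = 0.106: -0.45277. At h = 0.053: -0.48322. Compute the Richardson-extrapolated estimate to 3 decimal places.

-0.493

The leading error scales as h^2; refining by a factor of 2 reduces it by 2^2 = 4.
Extrapolated value = (4·A(h/2) − A(h)) / (4 − 1)
= (4·(-0.48322) − (-0.45277)) / 3
= -1.48011 / 3 = -0.49337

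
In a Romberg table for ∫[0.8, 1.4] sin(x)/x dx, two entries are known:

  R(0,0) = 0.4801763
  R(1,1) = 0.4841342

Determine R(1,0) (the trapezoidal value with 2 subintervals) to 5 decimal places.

0.48314

From R(1,1) = (4·R(1,0) − R(0,0))/3, solve for R(1,0):
4·R(1,0) = 3·0.4841342 + 0.4801763 = 1.9325789
R(1,0) = 0.4831447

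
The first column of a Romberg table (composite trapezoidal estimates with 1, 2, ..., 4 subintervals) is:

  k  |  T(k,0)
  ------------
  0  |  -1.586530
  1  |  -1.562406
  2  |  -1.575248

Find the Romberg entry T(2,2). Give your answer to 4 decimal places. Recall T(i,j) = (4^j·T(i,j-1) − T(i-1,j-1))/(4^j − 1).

T(1,1) = -1.562406 + (-1.562406 − (-1.586530))/3 = -1.554365
T(2,1) = -1.575248 + (-1.575248 − (-1.562406))/3 = -1.579529
T(2,2) = (16·(-1.579529) − (-1.554365)) / 15 = -1.581207
(Column j=1 coincides with Simpson's rule on the same nodes.)

-1.5812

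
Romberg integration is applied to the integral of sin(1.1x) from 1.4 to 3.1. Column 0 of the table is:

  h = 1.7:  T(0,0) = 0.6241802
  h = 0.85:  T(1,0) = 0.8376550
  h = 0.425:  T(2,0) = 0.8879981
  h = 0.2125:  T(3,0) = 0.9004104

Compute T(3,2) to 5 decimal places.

0.90453

T(2,1) = (4·0.8879981 − 0.8376550) / 3 = 0.9047791
T(3,1) = (4·0.9004104 − 0.8879981) / 3 = 0.9045478
T(3,2) = 0.9045478 + (0.9045478 − 0.9047791)/15 = 0.9045324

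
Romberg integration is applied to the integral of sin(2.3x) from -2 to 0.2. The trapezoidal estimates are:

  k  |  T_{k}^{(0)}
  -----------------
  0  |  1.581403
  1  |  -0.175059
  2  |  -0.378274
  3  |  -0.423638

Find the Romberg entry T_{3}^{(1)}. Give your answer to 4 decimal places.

-0.4388

T_{3}^{(1)} = -0.423638 + (-0.423638 − (-0.378274))/3 = -0.438759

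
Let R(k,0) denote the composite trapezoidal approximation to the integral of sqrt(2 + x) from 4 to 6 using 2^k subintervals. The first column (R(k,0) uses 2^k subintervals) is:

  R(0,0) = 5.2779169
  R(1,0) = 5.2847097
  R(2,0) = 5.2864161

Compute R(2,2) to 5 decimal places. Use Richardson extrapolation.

5.28699

Richardson extrapolation on the trapezoidal column (denominator 4−1=3):
R(1,1) = (4·5.2847097 − 5.2779169) / 3 = 5.2869740
R(2,1) = (4·5.2864161 − 5.2847097) / 3 = 5.2869849
R(2,2) = (16·5.2869849 − 5.2869740) / 15 = 5.2869856
(Column j=1 coincides with Simpson's rule on the same nodes.)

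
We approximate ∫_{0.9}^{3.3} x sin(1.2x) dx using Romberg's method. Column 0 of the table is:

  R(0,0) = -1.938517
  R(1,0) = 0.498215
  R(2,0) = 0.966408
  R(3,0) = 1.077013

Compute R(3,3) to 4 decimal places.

R(1,1) = 0.498215 + (0.498215 − (-1.938517))/3 = 1.310459
R(2,1) = 0.966408 + (0.966408 − 0.498215)/3 = 1.122472
R(3,1) = 1.077013 + (1.077013 − 0.966408)/3 = 1.113881
R(2,2) = (16·1.122472 − 1.310459) / 15 = 1.109940
R(3,2) = (16·1.113881 − 1.122472) / 15 = 1.113308
R(3,3) = (64·1.113308 − 1.109940) / 63 = 1.113361
(Column j=1 coincides with Simpson's rule on the same nodes.)

1.1134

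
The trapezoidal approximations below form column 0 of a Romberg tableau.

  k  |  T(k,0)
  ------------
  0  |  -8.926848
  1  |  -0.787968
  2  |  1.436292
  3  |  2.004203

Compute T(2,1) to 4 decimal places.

Richardson extrapolation on the trapezoidal column (denominator 4−1=3):
T(2,1) = 1.436292 + (1.436292 − (-0.787968))/3 = 2.177712
(Column j=1 coincides with Simpson's rule on the same nodes.)

2.1777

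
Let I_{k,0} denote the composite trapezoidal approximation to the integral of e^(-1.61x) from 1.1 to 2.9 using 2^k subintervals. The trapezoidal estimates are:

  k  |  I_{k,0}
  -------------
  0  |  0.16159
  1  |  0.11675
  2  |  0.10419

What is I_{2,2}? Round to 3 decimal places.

I_{1,1} = 0.11675 + (0.11675 − 0.16159)/3 = 0.10180
I_{2,1} = (4·0.10419 − 0.11675) / 3 = 0.10000
I_{2,2} = 0.10000 + (0.10000 − 0.10180)/15 = 0.09988

0.100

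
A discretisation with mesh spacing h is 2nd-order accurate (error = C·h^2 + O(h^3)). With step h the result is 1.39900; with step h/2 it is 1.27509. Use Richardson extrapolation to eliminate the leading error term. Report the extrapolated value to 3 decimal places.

Extrapolated value = (4·A(h/2) − A(h)) / (4 − 1)
= (4·1.27509 − 1.39900) / 3
= 3.70136 / 3 = 1.23379

1.234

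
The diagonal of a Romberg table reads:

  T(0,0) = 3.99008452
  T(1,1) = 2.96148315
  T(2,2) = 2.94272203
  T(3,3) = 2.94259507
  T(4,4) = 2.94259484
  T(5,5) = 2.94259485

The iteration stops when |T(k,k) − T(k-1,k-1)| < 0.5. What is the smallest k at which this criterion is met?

|T(1,1) − T(0,0)| = 1.02860137 ≥ 0.5
|T(2,2) − T(1,1)| = 0.01876112 < 0.5

k = 2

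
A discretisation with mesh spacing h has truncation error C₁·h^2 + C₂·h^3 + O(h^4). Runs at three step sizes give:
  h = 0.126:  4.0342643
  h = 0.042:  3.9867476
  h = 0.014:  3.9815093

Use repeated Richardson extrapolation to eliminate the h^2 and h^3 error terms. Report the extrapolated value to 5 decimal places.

3.98086

First eliminate the h^2 term (factor 3^2 = 9):
  B₁ = (9·3.9867476 − 4.0342643)/8 = 3.9808080
  B₂ = (9·3.9815093 − 3.9867476)/8 = 3.9808545
Then eliminate the h^3 term (factor 3^3 = 27):
  (27·3.9808545 − 3.9808080)/26 = 3.9808563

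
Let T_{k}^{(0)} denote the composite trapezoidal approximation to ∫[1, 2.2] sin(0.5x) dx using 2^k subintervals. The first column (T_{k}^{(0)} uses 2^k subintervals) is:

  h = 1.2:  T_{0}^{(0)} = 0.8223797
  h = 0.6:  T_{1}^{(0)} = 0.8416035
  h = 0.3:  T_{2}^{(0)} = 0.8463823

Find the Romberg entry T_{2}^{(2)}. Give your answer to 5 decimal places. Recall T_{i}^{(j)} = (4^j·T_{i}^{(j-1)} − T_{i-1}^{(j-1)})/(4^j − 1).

T_{1}^{(1)} = 0.8416035 + (0.8416035 − 0.8223797)/3 = 0.8480114
T_{2}^{(1)} = (4·0.8463823 − 0.8416035) / 3 = 0.8479752
T_{2}^{(2)} = (16·0.8479752 − 0.8480114) / 15 = 0.8479728

0.84797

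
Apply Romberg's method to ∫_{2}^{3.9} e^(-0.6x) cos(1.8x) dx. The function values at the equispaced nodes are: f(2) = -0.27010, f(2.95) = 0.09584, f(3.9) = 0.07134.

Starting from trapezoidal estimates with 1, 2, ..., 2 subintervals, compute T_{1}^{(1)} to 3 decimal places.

0.058

T_{0}^{(0)} (trapezoid, 1 panel, h=1.9000): -0.18882
T_{1}^{(0)} (trapezoid, 2 panels, h=0.9500): -0.00336
T_{1}^{(1)} = -0.00336 + (-0.00336 − (-0.18882))/3 = 0.05846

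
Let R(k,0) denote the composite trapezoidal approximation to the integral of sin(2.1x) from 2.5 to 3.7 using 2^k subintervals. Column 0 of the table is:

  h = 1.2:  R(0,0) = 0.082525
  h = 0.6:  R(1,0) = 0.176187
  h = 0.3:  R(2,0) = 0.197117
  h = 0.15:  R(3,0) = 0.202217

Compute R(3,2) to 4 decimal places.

Richardson extrapolation on the trapezoidal column (denominator 4−1=3):
R(2,1) = 0.197117 + (0.197117 − 0.176187)/3 = 0.204094
R(3,1) = 0.202217 + (0.202217 − 0.197117)/3 = 0.203917
R(3,2) = (16·0.203917 − 0.204094) / 15 = 0.203905
(Column j=1 coincides with Simpson's rule on the same nodes.)

0.2039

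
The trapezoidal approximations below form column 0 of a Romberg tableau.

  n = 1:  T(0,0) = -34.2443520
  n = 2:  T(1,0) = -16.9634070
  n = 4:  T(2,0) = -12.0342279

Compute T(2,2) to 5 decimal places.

-10.33704

Richardson extrapolation on the trapezoidal column (denominator 4−1=3):
T(1,1) = -16.9634070 + (-16.9634070 − (-34.2443520))/3 = -11.2030920
T(2,1) = (4·(-12.0342279) − (-16.9634070)) / 3 = -10.3911682
T(2,2) = (16·(-10.3911682) − (-11.2030920)) / 15 = -10.3370399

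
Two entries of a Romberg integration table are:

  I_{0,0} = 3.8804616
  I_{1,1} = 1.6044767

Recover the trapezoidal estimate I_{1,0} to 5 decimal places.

From I_{1,1} = (4·I_{1,0} − I_{0,0})/3, solve for I_{1,0}:
4·I_{1,0} = 3·1.6044767 + 3.8804616 = 8.6938917
I_{1,0} = 2.1734729

2.17347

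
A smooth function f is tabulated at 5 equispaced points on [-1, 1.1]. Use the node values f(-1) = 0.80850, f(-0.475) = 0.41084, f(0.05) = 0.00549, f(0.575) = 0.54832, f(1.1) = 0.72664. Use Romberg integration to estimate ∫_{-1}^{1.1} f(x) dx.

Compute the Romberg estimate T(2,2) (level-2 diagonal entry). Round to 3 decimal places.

0.968

T(0,0) (trapezoid, 1 panel, h=2.1000): 1.61190
T(1,0) (trapezoid, 2 panels, h=1.0500): 0.81171
T(2,0) (trapezoid, 4 panels, h=0.5250): 0.90942
T(1,1) = 0.81171 + (0.81171 − 1.61190)/3 = 0.54498
T(2,1) = 0.90942 + (0.90942 − 0.81171)/3 = 0.94199
T(2,2) = 0.94199 + (0.94199 − 0.54498)/15 = 0.96846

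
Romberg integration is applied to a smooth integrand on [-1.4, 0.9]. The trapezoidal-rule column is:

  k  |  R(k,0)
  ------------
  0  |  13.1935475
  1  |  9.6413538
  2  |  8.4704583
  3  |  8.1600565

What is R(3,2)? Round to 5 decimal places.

Richardson extrapolation on the trapezoidal column (denominator 4−1=3):
R(2,1) = (4·8.4704583 − 9.6413538) / 3 = 8.0801598
R(3,1) = (4·8.1600565 − 8.4704583) / 3 = 8.0565892
R(3,2) = 8.0565892 + (8.0565892 − 8.0801598)/15 = 8.0550178
(Column j=1 coincides with Simpson's rule on the same nodes.)

8.05502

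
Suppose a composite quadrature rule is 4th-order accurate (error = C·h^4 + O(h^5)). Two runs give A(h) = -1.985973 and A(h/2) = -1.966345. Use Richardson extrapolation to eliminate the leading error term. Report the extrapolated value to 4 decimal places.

-1.9650

The leading error scales as h^4; refining by a factor of 2 reduces it by 2^4 = 16.
Extrapolated value = (16·A(h/2) − A(h)) / (16 − 1)
= (16·(-1.966345) − (-1.985973)) / 15
= -29.475547 / 15 = -1.965036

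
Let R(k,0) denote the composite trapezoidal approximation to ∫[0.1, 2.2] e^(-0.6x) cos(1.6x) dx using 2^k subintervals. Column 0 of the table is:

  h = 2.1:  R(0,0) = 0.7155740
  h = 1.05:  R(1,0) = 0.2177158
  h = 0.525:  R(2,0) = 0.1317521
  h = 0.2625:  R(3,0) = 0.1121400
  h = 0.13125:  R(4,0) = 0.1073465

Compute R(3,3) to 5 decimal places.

0.10576

Richardson extrapolation on the trapezoidal column (denominator 4−1=3):
R(1,1) = 0.2177158 + (0.2177158 − 0.7155740)/3 = 0.0517631
R(2,1) = 0.1317521 + (0.1317521 − 0.2177158)/3 = 0.1030975
R(3,1) = 0.1121400 + (0.1121400 − 0.1317521)/3 = 0.1056026
R(2,2) = 0.1030975 + (0.1030975 − 0.0517631)/15 = 0.1065198
R(3,2) = (16·0.1056026 − 0.1030975) / 15 = 0.1057696
R(3,3) = (64·0.1057696 − 0.1065198) / 63 = 0.1057577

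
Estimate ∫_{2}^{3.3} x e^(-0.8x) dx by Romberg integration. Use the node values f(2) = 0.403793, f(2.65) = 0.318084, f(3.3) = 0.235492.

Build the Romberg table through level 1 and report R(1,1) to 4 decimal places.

R(0,0) (trapezoid, 1 panel, h=1.3000): 0.415535
R(1,0) (trapezoid, 2 panels, h=0.6500): 0.414522
R(1,1) = 0.414522 + (0.414522 − 0.415535)/3 = 0.414184

0.4142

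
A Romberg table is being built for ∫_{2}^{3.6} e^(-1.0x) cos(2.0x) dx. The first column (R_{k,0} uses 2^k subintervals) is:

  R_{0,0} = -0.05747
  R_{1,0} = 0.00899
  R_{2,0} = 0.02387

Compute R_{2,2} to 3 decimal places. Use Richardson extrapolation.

0.029

Richardson extrapolation on the trapezoidal column (denominator 4−1=3):
R_{1,1} = 0.00899 + (0.00899 − (-0.05747))/3 = 0.03114
R_{2,1} = 0.02387 + (0.02387 − 0.00899)/3 = 0.02883
R_{2,2} = (16·0.02883 − 0.03114) / 15 = 0.02868
(Column j=1 coincides with Simpson's rule on the same nodes.)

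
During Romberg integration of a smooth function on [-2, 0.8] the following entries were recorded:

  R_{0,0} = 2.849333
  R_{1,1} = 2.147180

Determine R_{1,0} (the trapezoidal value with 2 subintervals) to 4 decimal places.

2.3227

From R_{1,1} = (4·R_{1,0} − R_{0,0})/3, solve for R_{1,0}:
4·R_{1,0} = 3·2.147180 + 2.849333 = 9.290873
R_{1,0} = 2.322718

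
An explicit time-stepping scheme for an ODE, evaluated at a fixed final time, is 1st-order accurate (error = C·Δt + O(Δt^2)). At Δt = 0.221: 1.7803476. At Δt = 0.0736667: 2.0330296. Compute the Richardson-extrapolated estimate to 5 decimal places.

2.15937

The leading error scales as Δt; refining by a factor of 3 reduces it by 3^1 = 3.
Extrapolated value = (3·A(Δt/3) − A(Δt)) / (3 − 1)
= (3·2.0330296 − 1.7803476) / 2
= 4.3187412 / 2 = 2.1593706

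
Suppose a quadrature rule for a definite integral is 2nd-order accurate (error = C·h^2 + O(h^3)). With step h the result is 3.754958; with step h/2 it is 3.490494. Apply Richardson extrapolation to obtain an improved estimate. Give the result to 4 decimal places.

3.4023

The leading error scales as h^2; refining by a factor of 2 reduces it by 2^2 = 4.
Extrapolated value = (4·A(h/2) − A(h)) / (4 − 1)
= (4·3.490494 − 3.754958) / 3
= 10.207018 / 3 = 3.402339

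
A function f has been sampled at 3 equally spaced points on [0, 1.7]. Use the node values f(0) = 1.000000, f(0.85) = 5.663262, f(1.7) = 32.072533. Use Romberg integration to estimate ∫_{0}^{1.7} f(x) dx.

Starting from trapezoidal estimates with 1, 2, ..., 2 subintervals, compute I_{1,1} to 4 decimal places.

I_{0,0} (trapezoid, 1 panel, h=1.7000): 28.111653
I_{1,0} (trapezoid, 2 panels, h=0.8500): 18.869599
I_{1,1} = 18.869599 + (18.869599 − 28.111653)/3 = 15.788914

15.7889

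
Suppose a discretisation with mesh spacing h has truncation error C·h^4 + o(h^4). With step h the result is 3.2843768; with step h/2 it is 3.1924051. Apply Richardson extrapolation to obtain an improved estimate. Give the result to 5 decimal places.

Extrapolated value = (16·A(h/2) − A(h)) / (16 − 1)
= (16·3.1924051 − 3.2843768) / 15
= 47.7941048 / 15 = 3.1862737

3.18627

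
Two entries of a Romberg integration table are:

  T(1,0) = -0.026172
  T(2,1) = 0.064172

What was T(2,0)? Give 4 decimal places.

From T(2,1) = (4·T(2,0) − T(1,0))/3, solve for T(2,0):
4·T(2,0) = 3·0.064172 + (-0.026172) = 0.166344
T(2,0) = 0.041586

0.0416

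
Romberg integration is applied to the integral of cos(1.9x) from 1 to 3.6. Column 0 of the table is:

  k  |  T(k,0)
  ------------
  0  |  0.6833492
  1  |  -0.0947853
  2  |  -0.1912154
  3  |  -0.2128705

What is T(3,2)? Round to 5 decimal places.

-0.21987

Richardson extrapolation on the trapezoidal column (denominator 4−1=3):
T(2,1) = -0.1912154 + (-0.1912154 − (-0.0947853))/3 = -0.2233588
T(3,1) = (4·(-0.2128705) − (-0.1912154)) / 3 = -0.2200889
T(3,2) = -0.2200889 + (-0.2200889 − (-0.2233588))/15 = -0.2198709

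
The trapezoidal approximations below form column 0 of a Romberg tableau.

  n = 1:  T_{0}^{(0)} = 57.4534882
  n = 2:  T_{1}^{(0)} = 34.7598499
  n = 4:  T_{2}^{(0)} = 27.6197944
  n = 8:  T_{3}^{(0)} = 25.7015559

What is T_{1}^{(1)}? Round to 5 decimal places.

27.19530

Richardson extrapolation on the trapezoidal column (denominator 4−1=3):
T_{1}^{(1)} = 34.7598499 + (34.7598499 − 57.4534882)/3 = 27.1953038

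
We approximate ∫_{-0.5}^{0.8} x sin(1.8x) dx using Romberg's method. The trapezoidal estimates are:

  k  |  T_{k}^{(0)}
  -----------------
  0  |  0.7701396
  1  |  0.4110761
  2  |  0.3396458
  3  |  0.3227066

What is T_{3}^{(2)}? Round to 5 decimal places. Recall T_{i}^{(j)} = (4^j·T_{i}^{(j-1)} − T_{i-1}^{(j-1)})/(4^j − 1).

Richardson extrapolation on the trapezoidal column (denominator 4−1=3):
T_{2}^{(1)} = 0.3396458 + (0.3396458 − 0.4110761)/3 = 0.3158357
T_{3}^{(1)} = 0.3227066 + (0.3227066 − 0.3396458)/3 = 0.3170602
T_{3}^{(2)} = (16·0.3170602 − 0.3158357) / 15 = 0.3171418

0.31714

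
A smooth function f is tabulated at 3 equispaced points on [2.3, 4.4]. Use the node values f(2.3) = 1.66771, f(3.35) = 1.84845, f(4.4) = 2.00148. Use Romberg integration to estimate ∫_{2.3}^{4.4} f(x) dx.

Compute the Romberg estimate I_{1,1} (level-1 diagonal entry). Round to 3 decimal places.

3.872

I_{0,0} (trapezoid, 1 panel, h=2.1000): 3.85265
I_{1,0} (trapezoid, 2 panels, h=1.0500): 3.86720
I_{1,1} = 3.86720 + (3.86720 − 3.85265)/3 = 3.87205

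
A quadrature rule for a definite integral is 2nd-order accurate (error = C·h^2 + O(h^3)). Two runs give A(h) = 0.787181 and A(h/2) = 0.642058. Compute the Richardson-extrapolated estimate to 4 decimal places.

0.5937

The leading error scales as h^2; refining by a factor of 2 reduces it by 2^2 = 4.
Extrapolated value = (4·A(h/2) − A(h)) / (4 − 1)
= (4·0.642058 − 0.787181) / 3
= 1.781051 / 3 = 0.593684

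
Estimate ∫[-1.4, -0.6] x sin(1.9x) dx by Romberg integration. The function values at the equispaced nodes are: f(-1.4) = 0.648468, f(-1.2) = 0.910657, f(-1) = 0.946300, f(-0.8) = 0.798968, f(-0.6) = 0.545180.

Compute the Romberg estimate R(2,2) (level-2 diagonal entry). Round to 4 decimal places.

0.6615

R(0,0) (trapezoid, 1 panel, h=0.8000): 0.477459
R(1,0) (trapezoid, 2 panels, h=0.4000): 0.617250
R(2,0) (trapezoid, 4 panels, h=0.2000): 0.650550
R(1,1) = 0.617250 + (0.617250 − 0.477459)/3 = 0.663847
R(2,1) = 0.650550 + (0.650550 − 0.617250)/3 = 0.661650
R(2,2) = 0.661650 + (0.661650 − 0.663847)/15 = 0.661504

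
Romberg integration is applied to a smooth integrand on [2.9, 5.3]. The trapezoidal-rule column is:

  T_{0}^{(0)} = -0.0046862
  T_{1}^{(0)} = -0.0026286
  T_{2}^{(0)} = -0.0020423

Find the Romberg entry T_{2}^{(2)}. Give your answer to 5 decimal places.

T_{1}^{(1)} = (4·(-0.0026286) − (-0.0046862)) / 3 = -0.0019427
T_{2}^{(1)} = -0.0020423 + (-0.0020423 − (-0.0026286))/3 = -0.0018469
T_{2}^{(2)} = -0.0018469 + (-0.0018469 − (-0.0019427))/15 = -0.0018405

-0.00184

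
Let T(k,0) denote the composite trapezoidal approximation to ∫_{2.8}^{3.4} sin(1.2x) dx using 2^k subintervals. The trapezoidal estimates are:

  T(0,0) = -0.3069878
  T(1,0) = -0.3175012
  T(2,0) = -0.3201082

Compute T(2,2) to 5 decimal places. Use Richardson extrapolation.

-0.32098

T(1,1) = (4·(-0.3175012) − (-0.3069878)) / 3 = -0.3210057
T(2,1) = -0.3201082 + (-0.3201082 − (-0.3175012))/3 = -0.3209772
T(2,2) = (16·(-0.3209772) − (-0.3210057)) / 15 = -0.3209753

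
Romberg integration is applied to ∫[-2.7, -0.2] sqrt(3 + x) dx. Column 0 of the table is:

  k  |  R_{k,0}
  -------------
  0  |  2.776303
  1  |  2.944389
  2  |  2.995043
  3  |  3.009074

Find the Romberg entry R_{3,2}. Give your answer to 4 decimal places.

3.0139

R_{2,1} = (4·2.995043 − 2.944389) / 3 = 3.011928
R_{3,1} = 3.009074 + (3.009074 − 2.995043)/3 = 3.013751
R_{3,2} = 3.013751 + (3.013751 − 3.011928)/15 = 3.013873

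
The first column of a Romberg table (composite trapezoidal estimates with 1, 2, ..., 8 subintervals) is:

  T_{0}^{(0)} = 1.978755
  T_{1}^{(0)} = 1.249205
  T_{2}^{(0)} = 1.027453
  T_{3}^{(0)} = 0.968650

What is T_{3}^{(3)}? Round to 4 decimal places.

T_{1}^{(1)} = (4·1.249205 − 1.978755) / 3 = 1.006022
T_{2}^{(1)} = (4·1.027453 − 1.249205) / 3 = 0.953536
T_{3}^{(1)} = (4·0.968650 − 1.027453) / 3 = 0.949049
T_{2}^{(2)} = (16·0.953536 − 1.006022) / 15 = 0.950037
T_{3}^{(2)} = (16·0.949049 − 0.953536) / 15 = 0.948750
T_{3}^{(3)} = (64·0.948750 − 0.950037) / 63 = 0.948730

0.9487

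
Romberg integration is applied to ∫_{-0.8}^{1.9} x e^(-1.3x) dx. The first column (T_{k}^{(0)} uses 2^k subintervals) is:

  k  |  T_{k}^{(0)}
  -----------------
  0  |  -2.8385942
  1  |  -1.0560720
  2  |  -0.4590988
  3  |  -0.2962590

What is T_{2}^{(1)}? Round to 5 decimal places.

Richardson extrapolation on the trapezoidal column (denominator 4−1=3):
T_{2}^{(1)} = (4·(-0.4590988) − (-1.0560720)) / 3 = -0.2601077

-0.26011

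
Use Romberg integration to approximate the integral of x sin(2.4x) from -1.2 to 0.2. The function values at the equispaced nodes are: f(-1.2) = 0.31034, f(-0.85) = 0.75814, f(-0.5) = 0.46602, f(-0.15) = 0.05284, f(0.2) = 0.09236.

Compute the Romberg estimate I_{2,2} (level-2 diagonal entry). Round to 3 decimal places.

I_{0,0} (trapezoid, 1 panel, h=1.4000): 0.28189
I_{1,0} (trapezoid, 2 panels, h=0.7000): 0.46716
I_{2,0} (trapezoid, 4 panels, h=0.3500): 0.51742
I_{1,1} = 0.46716 + (0.46716 − 0.28189)/3 = 0.52892
I_{2,1} = 0.51742 + (0.51742 − 0.46716)/3 = 0.53417
I_{2,2} = 0.53417 + (0.53417 − 0.52892)/15 = 0.53452

0.535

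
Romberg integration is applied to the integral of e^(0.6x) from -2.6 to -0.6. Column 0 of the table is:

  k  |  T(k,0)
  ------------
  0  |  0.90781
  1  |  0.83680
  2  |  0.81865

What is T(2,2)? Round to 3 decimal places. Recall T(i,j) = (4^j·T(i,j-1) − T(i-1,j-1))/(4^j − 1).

0.813

Richardson extrapolation on the trapezoidal column (denominator 4−1=3):
T(1,1) = (4·0.83680 − 0.90781) / 3 = 0.81313
T(2,1) = (4·0.81865 − 0.83680) / 3 = 0.81260
T(2,2) = 0.81260 + (0.81260 − 0.81313)/15 = 0.81256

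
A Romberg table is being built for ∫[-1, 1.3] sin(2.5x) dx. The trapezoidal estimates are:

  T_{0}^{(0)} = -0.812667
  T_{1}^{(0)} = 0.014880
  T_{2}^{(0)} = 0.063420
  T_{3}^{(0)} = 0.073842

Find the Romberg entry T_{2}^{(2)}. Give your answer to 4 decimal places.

0.0655

T_{1}^{(1)} = (4·0.014880 − (-0.812667)) / 3 = 0.290729
T_{2}^{(1)} = 0.063420 + (0.063420 − 0.014880)/3 = 0.079600
T_{2}^{(2)} = 0.079600 + (0.079600 − 0.290729)/15 = 0.065525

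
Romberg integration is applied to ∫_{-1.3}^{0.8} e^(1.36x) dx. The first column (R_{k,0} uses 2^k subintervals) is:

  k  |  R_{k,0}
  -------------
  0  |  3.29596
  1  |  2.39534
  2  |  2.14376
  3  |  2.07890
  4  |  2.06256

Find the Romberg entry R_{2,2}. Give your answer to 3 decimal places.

Richardson extrapolation on the trapezoidal column (denominator 4−1=3):
R_{1,1} = (4·2.39534 − 3.29596) / 3 = 2.09513
R_{2,1} = 2.14376 + (2.14376 − 2.39534)/3 = 2.05990
R_{2,2} = (16·2.05990 − 2.09513) / 15 = 2.05755

2.058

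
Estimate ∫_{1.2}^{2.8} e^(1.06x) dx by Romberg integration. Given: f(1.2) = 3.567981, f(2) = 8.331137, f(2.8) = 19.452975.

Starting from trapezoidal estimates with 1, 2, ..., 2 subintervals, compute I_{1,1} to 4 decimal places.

I_{0,0} (trapezoid, 1 panel, h=1.6000): 18.416765
I_{1,0} (trapezoid, 2 panels, h=0.8000): 15.873292
I_{1,1} = 15.873292 + (15.873292 − 18.416765)/3 = 15.025468

15.0255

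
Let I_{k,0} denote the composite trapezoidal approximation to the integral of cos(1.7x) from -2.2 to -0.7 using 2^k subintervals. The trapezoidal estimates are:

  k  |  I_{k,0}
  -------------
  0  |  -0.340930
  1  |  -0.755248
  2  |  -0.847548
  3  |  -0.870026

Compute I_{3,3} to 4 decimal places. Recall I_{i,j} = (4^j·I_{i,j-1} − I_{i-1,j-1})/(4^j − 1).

-0.8775

I_{1,1} = -0.755248 + (-0.755248 − (-0.340930))/3 = -0.893354
I_{2,1} = (4·(-0.847548) − (-0.755248)) / 3 = -0.878315
I_{3,1} = -0.870026 + (-0.870026 − (-0.847548))/3 = -0.877519
I_{2,2} = (16·(-0.878315) − (-0.893354)) / 15 = -0.877312
I_{3,2} = -0.877519 + (-0.877519 − (-0.878315))/15 = -0.877466
I_{3,3} = (64·(-0.877466) − (-0.877312)) / 63 = -0.877468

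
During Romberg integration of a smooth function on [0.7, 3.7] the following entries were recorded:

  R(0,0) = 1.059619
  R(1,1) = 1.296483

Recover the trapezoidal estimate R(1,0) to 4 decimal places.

1.2373

From R(1,1) = (4·R(1,0) − R(0,0))/3, solve for R(1,0):
4·R(1,0) = 3·1.296483 + 1.059619 = 4.949068
R(1,0) = 1.237267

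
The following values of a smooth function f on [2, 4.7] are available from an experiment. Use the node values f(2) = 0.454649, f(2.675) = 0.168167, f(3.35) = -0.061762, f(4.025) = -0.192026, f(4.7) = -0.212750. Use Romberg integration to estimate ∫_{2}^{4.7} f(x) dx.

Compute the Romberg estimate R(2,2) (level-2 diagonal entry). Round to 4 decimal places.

R(0,0) (trapezoid, 1 panel, h=2.7000): 0.326564
R(1,0) (trapezoid, 2 panels, h=1.3500): 0.079903
R(2,0) (trapezoid, 4 panels, h=0.6750): 0.023847
R(1,1) = 0.079903 + (0.079903 − 0.326564)/3 = -0.002317
R(2,1) = 0.023847 + (0.023847 − 0.079903)/3 = 0.005162
R(2,2) = 0.005162 + (0.005162 − (-0.002317))/15 = 0.005661

0.0057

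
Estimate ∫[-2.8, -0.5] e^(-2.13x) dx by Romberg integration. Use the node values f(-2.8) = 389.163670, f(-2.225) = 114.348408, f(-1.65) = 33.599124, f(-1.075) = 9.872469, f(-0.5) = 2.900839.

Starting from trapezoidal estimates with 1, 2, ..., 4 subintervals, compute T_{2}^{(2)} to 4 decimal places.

T_{0}^{(0)} (trapezoid, 1 panel, h=2.3000): 450.874185
T_{1}^{(0)} (trapezoid, 2 panels, h=1.1500): 264.076085
T_{2}^{(0)} (trapezoid, 4 panels, h=0.5750): 203.465047
T_{1}^{(1)} = 264.076085 + (264.076085 − 450.874185)/3 = 201.810052
T_{2}^{(1)} = 203.465047 + (203.465047 − 264.076085)/3 = 183.261368
T_{2}^{(2)} = 183.261368 + (183.261368 − 201.810052)/15 = 182.024789

182.0248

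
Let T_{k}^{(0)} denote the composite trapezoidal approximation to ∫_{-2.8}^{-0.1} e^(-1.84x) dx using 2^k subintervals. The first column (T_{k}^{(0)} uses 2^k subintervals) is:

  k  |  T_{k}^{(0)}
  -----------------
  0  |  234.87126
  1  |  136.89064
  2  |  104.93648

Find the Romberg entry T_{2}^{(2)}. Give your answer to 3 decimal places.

93.622

T_{1}^{(1)} = (4·136.89064 − 234.87126) / 3 = 104.23043
T_{2}^{(1)} = 104.93648 + (104.93648 − 136.89064)/3 = 94.28509
T_{2}^{(2)} = (16·94.28509 − 104.23043) / 15 = 93.62207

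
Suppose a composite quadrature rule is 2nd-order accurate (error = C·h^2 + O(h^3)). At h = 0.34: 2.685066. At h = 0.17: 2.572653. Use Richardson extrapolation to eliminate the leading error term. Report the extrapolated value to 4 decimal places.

2.5352

The leading error scales as h^2; refining by a factor of 2 reduces it by 2^2 = 4.
Extrapolated value = (4·A(h/2) − A(h)) / (4 − 1)
= (4·2.572653 − 2.685066) / 3
= 7.605546 / 3 = 2.535182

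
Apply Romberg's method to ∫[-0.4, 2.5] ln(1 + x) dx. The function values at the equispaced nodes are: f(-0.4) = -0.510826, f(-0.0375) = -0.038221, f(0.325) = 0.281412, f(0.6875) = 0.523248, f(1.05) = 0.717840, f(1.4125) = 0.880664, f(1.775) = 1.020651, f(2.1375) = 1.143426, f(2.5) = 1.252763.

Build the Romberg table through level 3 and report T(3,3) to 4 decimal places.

1.7910

T(0,0) (trapezoid, 1 panel, h=2.9000): 1.075809
T(1,0) (trapezoid, 2 panels, h=1.4500): 1.578772
T(2,0) (trapezoid, 4 panels, h=0.7250): 1.733382
T(3,0) (trapezoid, 8 panels, h=0.3625): 1.776246
T(1,1) = 1.578772 + (1.578772 − 1.075809)/3 = 1.746426
T(2,1) = 1.733382 + (1.733382 − 1.578772)/3 = 1.784919
T(3,1) = 1.776246 + (1.776246 − 1.733382)/3 = 1.790534
T(2,2) = 1.784919 + (1.784919 − 1.746426)/15 = 1.787485
T(3,2) = 1.790534 + (1.790534 − 1.784919)/15 = 1.790908
T(3,3) = 1.790908 + (1.790908 − 1.787485)/63 = 1.790962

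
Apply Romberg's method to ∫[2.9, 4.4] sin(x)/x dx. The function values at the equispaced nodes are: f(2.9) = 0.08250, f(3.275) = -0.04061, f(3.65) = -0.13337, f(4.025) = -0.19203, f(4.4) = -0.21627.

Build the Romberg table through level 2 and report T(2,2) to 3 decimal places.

-0.166

T(0,0) (trapezoid, 1 panel, h=1.5000): -0.10033
T(1,0) (trapezoid, 2 panels, h=0.7500): -0.15019
T(2,0) (trapezoid, 4 panels, h=0.3750): -0.16234
T(1,1) = -0.15019 + (-0.15019 − (-0.10033))/3 = -0.16681
T(2,1) = -0.16234 + (-0.16234 − (-0.15019))/3 = -0.16639
T(2,2) = -0.16639 + (-0.16639 − (-0.16681))/15 = -0.16636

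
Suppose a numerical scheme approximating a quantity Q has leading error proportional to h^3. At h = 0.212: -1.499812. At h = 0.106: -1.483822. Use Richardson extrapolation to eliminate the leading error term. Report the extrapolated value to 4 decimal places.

The leading error scales as h^3; refining by a factor of 2 reduces it by 2^3 = 8.
Extrapolated value = (8·A(h/2) − A(h)) / (8 − 1)
= (8·(-1.483822) − (-1.499812)) / 7
= -10.370764 / 7 = -1.481538

-1.4815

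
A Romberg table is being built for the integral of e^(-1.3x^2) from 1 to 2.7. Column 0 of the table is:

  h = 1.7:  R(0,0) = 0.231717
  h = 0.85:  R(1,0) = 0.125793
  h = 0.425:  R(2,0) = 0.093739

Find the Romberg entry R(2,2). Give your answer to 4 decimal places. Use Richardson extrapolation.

0.0826

R(1,1) = (4·0.125793 − 0.231717) / 3 = 0.090485
R(2,1) = 0.093739 + (0.093739 − 0.125793)/3 = 0.083054
R(2,2) = 0.083054 + (0.083054 − 0.090485)/15 = 0.082559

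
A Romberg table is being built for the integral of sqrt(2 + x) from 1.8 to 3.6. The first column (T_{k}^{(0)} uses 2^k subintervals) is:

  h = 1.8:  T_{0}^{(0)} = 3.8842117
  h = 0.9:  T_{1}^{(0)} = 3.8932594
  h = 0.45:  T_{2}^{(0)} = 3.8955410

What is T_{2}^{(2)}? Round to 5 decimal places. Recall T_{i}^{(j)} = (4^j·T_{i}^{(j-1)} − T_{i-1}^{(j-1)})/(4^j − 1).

Richardson extrapolation on the trapezoidal column (denominator 4−1=3):
T_{1}^{(1)} = 3.8932594 + (3.8932594 − 3.8842117)/3 = 3.8962753
T_{2}^{(1)} = (4·3.8955410 − 3.8932594) / 3 = 3.8963015
T_{2}^{(2)} = (16·3.8963015 − 3.8962753) / 15 = 3.8963032
(Column j=1 coincides with Simpson's rule on the same nodes.)

3.89630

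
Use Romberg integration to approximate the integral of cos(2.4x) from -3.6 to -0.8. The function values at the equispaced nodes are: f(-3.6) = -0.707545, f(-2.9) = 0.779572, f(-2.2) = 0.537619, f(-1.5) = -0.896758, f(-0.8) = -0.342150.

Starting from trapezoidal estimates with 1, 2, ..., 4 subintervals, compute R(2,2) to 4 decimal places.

R(0,0) (trapezoid, 1 panel, h=2.8000): -1.469573
R(1,0) (trapezoid, 2 panels, h=1.4000): 0.017880
R(2,0) (trapezoid, 4 panels, h=0.7000): -0.073090
R(1,1) = 0.017880 + (0.017880 − (-1.469573))/3 = 0.513698
R(2,1) = -0.073090 + (-0.073090 − 0.017880)/3 = -0.103413
R(2,2) = -0.103413 + (-0.103413 − 0.513698)/15 = -0.144554

-0.1446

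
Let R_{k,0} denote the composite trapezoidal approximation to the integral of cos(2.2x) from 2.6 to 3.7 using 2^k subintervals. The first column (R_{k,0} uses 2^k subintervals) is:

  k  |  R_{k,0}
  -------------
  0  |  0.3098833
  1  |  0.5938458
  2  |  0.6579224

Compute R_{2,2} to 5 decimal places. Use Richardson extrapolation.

Richardson extrapolation on the trapezoidal column (denominator 4−1=3):
R_{1,1} = (4·0.5938458 − 0.3098833) / 3 = 0.6885000
R_{2,1} = 0.6579224 + (0.6579224 − 0.5938458)/3 = 0.6792813
R_{2,2} = (16·0.6792813 − 0.6885000) / 15 = 0.6786667

0.67867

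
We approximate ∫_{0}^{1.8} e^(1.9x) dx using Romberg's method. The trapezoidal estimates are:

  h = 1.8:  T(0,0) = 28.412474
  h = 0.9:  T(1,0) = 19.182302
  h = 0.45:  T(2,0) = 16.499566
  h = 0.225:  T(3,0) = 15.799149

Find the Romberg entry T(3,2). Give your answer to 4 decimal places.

T(2,1) = (4·16.499566 − 19.182302) / 3 = 15.605321
T(3,1) = 15.799149 + (15.799149 − 16.499566)/3 = 15.565677
T(3,2) = (16·15.565677 − 15.605321) / 15 = 15.563034

15.5630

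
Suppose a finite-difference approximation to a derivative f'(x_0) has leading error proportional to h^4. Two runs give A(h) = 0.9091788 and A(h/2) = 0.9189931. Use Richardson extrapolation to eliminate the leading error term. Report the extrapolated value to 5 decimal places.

0.91965

Extrapolated value = (16·A(h/2) − A(h)) / (16 − 1)
= (16·0.9189931 − 0.9091788) / 15
= 13.7947108 / 15 = 0.9196474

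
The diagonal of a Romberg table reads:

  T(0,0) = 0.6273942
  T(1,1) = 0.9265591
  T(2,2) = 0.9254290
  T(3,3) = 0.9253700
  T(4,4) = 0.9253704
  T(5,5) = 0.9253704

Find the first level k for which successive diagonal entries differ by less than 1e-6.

k = 4

|T(1,1) − T(0,0)| = 0.2991649 ≥ 1e-6
|T(2,2) − T(1,1)| = 0.0011301 ≥ 1e-6
|T(3,3) − T(2,2)| = 0.0000590 ≥ 1e-6
|T(4,4) − T(3,3)| = 0.0000004 < 1e-6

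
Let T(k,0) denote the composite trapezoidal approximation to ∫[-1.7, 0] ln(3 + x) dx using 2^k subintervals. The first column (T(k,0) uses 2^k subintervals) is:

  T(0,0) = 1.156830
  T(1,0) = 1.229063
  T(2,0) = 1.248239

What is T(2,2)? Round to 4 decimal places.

Richardson extrapolation on the trapezoidal column (denominator 4−1=3):
T(1,1) = (4·1.229063 − 1.156830) / 3 = 1.253141
T(2,1) = 1.248239 + (1.248239 − 1.229063)/3 = 1.254631
T(2,2) = (16·1.254631 − 1.253141) / 15 = 1.254730

1.2547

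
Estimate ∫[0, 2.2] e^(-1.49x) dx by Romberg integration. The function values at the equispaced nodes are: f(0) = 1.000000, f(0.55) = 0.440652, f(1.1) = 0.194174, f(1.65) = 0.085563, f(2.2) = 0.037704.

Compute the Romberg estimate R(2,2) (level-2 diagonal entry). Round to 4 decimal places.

R(0,0) (trapezoid, 1 panel, h=2.2000): 1.141474
R(1,0) (trapezoid, 2 panels, h=1.1000): 0.784329
R(2,0) (trapezoid, 4 panels, h=0.5500): 0.681583
R(1,1) = 0.784329 + (0.784329 − 1.141474)/3 = 0.665281
R(2,1) = 0.681583 + (0.681583 − 0.784329)/3 = 0.647334
R(2,2) = 0.647334 + (0.647334 − 0.665281)/15 = 0.646138

0.6461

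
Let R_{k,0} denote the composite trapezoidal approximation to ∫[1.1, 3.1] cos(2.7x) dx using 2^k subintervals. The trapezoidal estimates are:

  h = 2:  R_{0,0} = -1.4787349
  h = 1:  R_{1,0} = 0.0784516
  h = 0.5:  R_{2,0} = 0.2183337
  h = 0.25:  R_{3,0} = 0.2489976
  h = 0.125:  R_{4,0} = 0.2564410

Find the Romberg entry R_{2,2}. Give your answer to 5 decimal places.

0.24279

Richardson extrapolation on the trapezoidal column (denominator 4−1=3):
R_{1,1} = 0.0784516 + (0.0784516 − (-1.4787349))/3 = 0.5975138
R_{2,1} = 0.2183337 + (0.2183337 − 0.0784516)/3 = 0.2649611
R_{2,2} = 0.2649611 + (0.2649611 − 0.5975138)/15 = 0.2427909
(Column j=1 coincides with Simpson's rule on the same nodes.)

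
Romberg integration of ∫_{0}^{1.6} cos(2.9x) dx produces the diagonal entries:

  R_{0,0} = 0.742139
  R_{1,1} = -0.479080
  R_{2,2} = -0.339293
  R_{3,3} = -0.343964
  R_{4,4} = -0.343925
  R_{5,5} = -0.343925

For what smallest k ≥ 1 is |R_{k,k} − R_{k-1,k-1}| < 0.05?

|R_{1,1} − R_{0,0}| = 1.221219 ≥ 0.05
|R_{2,2} − R_{1,1}| = 0.139787 ≥ 0.05
|R_{3,3} − R_{2,2}| = 0.004671 < 0.05

k = 3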